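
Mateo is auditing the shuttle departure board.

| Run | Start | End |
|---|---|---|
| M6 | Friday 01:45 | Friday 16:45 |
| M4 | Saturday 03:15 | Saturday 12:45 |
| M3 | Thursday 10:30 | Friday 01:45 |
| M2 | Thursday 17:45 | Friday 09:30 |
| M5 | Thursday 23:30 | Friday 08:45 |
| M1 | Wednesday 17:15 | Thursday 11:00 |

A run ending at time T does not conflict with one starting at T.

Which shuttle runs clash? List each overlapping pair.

M1 & M3, M2 & M3, M2 & M5, M2 & M6, M3 & M5, M5 & M6

Sorted by start: M1, M3, M2, M5, M6, M4.
M3 starts before M1 ends → M1 and M3 overlap.
M2 starts after M1 ends — done with M1.
M2 starts before M3 ends → M3 and M2 overlap.
M5 starts before M3 ends → M3 and M5 overlap.
M6 starts exactly when M3 ends (back-to-back, no overlap) — done with M3.
M5 starts before M2 ends → M2 and M5 overlap.
M6 starts before M2 ends → M2 and M6 overlap.
M4 starts after M2 ends.
M6 starts before M5 ends → M5 and M6 overlap.
M4 starts after M5 ends.
M4 starts after M6 ends.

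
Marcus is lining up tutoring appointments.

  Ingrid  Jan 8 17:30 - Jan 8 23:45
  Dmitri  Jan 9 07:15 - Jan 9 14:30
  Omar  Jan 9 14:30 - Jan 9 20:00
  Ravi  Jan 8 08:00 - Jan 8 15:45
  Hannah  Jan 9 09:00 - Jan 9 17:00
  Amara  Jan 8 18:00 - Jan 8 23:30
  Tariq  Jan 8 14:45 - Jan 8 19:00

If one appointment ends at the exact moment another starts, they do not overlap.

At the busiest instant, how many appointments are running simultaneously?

3

Sort all start/end points and keep a running count:
Jan 8 08:00 start Ravi → 1
Jan 8 14:45 start Tariq → 2
Jan 8 15:45 end Ravi → 1
Jan 8 17:30 start Ingrid → 2
Jan 8 18:00 start Amara → 3
Jan 8 19:00 end Tariq → 2
Jan 8 23:30 end Amara → 1
Jan 8 23:45 end Ingrid → 0
Jan 9 07:15 start Dmitri → 1
Jan 9 09:00 start Hannah → 2
Jan 9 14:30 end Dmitri → 1
Jan 9 14:30 start Omar → 2
Jan 9 17:00 end Hannah → 1
Jan 9 20:00 end Omar → 0
Peak is 3, at Jan 8 18:00 (Amara, Ingrid, Tariq).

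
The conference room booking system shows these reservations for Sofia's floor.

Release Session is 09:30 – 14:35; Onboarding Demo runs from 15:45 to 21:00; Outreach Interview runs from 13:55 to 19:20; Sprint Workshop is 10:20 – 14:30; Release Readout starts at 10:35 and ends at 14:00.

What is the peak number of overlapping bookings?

Sort all start/end points and keep a running count:
09:30 start Release Session → 1
10:20 start Sprint Workshop → 2
10:35 start Release Readout → 3
13:55 start Outreach Interview → 4
14:00 end Release Readout → 3
14:30 end Sprint Workshop → 2
14:35 end Release Session → 1
15:45 start Onboarding Demo → 2
19:20 end Outreach Interview → 1
21:00 end Onboarding Demo → 0
Peak is 4, at 13:55 (Outreach Interview, Release Readout, Release Session, Sprint Workshop).

4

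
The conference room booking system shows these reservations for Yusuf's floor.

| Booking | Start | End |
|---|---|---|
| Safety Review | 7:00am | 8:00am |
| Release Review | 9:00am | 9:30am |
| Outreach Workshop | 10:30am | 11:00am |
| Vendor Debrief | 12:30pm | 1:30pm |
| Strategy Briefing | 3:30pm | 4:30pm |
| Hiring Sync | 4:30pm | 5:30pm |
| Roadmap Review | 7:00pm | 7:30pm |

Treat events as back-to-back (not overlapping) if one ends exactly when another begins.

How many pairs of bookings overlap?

Sorted by start: Safety Review, Release Review, Outreach Workshop, Vendor Debrief, Strategy Briefing, Hiring Sync, Roadmap Review.
Release Review starts after Safety Review ends, so Safety Review has no further overlaps.
Outreach Workshop starts after Release Review ends, so Release Review has no further overlaps.
Vendor Debrief starts after Outreach Workshop ends, so Outreach Workshop has no further overlaps.
Strategy Briefing starts after Vendor Debrief ends, so Vendor Debrief has no further overlaps.
Hiring Sync starts exactly when Strategy Briefing ends (back-to-back, no overlap), so Strategy Briefing has no further overlaps.
Roadmap Review starts after Hiring Sync ends.
No pair overlaps.

0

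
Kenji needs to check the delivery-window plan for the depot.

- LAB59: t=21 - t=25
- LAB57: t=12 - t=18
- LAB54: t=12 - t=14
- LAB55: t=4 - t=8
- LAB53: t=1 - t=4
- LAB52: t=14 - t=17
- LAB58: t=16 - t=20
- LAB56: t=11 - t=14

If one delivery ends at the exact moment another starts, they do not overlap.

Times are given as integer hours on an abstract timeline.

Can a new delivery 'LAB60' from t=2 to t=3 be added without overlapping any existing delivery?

No — it overlaps LAB53

LAB53: starts t=1 before LAB60 ends t=3, and ends t=4 after LAB60 starts t=2 → overlap.
LAB55: starts t=4 at or after LAB60 ends t=3 → clear.
LAB56: starts t=11 at or after LAB60 ends t=3 → clear.
LAB54: starts t=12 at or after LAB60 ends t=3 → clear.
LAB57: starts t=12 at or after LAB60 ends t=3 → clear.
LAB52: starts t=14 at or after LAB60 ends t=3 → clear.
LAB58: starts t=16 at or after LAB60 ends t=3 → clear.
LAB59: starts t=21 at or after LAB60 ends t=3 → clear.
LAB60 overlaps LAB53.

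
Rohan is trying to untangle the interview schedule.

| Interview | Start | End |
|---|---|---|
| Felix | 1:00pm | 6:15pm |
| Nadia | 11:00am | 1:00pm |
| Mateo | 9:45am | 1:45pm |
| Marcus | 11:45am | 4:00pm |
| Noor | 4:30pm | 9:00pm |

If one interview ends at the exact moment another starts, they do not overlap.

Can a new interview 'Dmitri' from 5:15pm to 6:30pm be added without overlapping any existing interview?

No — it overlaps Felix, Noor

Mateo: ends 1:45pm at or before Dmitri starts 5:15pm → clear.
Nadia: ends 1:00pm at or before Dmitri starts 5:15pm → clear.
Marcus: ends 4:00pm at or before Dmitri starts 5:15pm → clear.
Felix: starts 1:00pm before Dmitri ends 6:30pm, and ends 6:15pm after Dmitri starts 5:15pm → overlap.
Noor: starts 4:30pm before Dmitri ends 6:30pm, and ends 9:00pm after Dmitri starts 5:15pm → overlap.
Dmitri overlaps Felix, Noor.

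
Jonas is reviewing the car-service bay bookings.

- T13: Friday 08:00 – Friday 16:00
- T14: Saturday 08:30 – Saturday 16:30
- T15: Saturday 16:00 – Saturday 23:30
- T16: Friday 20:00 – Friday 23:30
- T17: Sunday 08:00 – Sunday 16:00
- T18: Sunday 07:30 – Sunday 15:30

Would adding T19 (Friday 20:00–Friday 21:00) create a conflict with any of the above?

T13: ends Friday 16:00 at or before T19 starts Friday 20:00 → clear.
T16: starts Friday 20:00 before T19 ends Friday 21:00, and ends Friday 23:30 after T19 starts Friday 20:00 → overlap.
T14: starts Saturday 08:30 at or after T19 ends Friday 21:00 → clear.
T15: starts Saturday 16:00 at or after T19 ends Friday 21:00 → clear.
T18: starts Sunday 07:30 at or after T19 ends Friday 21:00 → clear.
T17: starts Sunday 08:00 at or after T19 ends Friday 21:00 → clear.
T19 overlaps T16.

Yes — it overlaps T16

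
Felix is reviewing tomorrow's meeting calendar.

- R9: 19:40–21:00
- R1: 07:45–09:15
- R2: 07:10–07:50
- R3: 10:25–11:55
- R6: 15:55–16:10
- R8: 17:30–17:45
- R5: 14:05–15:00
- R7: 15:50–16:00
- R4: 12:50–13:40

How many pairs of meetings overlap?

Sorted by start: R2, R1, R3, R4, R5, R7, R6, R8, R9.
R1 starts before R2 ends → R2 and R1 overlap.
R3 starts after R2 ends, so nothing later overlaps R2 either.
R3 starts after R1 ends, so nothing later overlaps R1 either.
R4 starts after R3 ends, so nothing later overlaps R3 either.
R5 starts after R4 ends, so nothing later overlaps R4 either.
R7 starts after R5 ends, so nothing later overlaps R5 either.
R6 starts before R7 ends → R7 and R6 overlap.
R8 starts after R7 ends, so nothing later overlaps R7 either.
R8 starts after R6 ends, so nothing later overlaps R6 either.
R9 starts after R8 ends.
Overlapping pairs: R1 & R2, R6 & R7 — 2 in total.

2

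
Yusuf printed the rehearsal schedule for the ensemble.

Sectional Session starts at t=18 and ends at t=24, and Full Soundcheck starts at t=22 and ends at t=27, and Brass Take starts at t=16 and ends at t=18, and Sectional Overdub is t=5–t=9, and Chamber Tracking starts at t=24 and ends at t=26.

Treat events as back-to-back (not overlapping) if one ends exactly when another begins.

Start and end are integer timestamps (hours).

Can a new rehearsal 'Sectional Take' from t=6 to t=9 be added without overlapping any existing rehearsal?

No — it overlaps Sectional Overdub

Sectional Overdub: starts t=5 before Sectional Take ends t=9, and ends t=9 after Sectional Take starts t=6 → overlap.
Brass Take: starts t=16 at or after Sectional Take ends t=9 → clear.
Sectional Session: starts t=18 at or after Sectional Take ends t=9 → clear.
Full Soundcheck: starts t=22 at or after Sectional Take ends t=9 → clear.
Chamber Tracking: starts t=24 at or after Sectional Take ends t=9 → clear.
Sectional Take overlaps Sectional Overdub.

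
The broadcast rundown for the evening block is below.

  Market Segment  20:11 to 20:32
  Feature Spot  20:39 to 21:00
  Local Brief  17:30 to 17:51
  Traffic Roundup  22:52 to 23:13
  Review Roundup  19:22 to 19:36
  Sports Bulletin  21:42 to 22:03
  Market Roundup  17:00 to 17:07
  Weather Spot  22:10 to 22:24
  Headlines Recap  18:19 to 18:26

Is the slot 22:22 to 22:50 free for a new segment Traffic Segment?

No — it overlaps Weather Spot

Market Roundup: ends 17:07 at or before Traffic Segment starts 22:22 → clear.
Local Brief: ends 17:51 at or before Traffic Segment starts 22:22 → clear.
Headlines Recap: ends 18:26 at or before Traffic Segment starts 22:22 → clear.
Review Roundup: ends 19:36 at or before Traffic Segment starts 22:22 → clear.
Market Segment: ends 20:32 at or before Traffic Segment starts 22:22 → clear.
Feature Spot: ends 21:00 at or before Traffic Segment starts 22:22 → clear.
Sports Bulletin: ends 22:03 at or before Traffic Segment starts 22:22 → clear.
Weather Spot: starts 22:10 before Traffic Segment ends 22:50, and ends 22:24 after Traffic Segment starts 22:22 → overlap.
Traffic Roundup: starts 22:52 at or after Traffic Segment ends 22:50 → clear.
Traffic Segment overlaps Weather Spot.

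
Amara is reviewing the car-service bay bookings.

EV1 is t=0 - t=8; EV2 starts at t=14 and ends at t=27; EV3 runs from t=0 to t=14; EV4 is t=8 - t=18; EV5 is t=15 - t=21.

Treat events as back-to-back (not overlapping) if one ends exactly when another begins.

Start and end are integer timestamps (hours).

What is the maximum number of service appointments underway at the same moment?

3

Sort all start/end points and keep a running count:
t=0 start EV1 → 1
t=0 start EV3 → 2
t=8 end EV1 → 1
t=8 start EV4 → 2
t=14 end EV3 → 1
t=14 start EV2 → 2
t=15 start EV5 → 3
t=18 end EV4 → 2
t=21 end EV5 → 1
t=27 end EV2 → 0
Peak is 3, at t=15 (EV2, EV4, EV5).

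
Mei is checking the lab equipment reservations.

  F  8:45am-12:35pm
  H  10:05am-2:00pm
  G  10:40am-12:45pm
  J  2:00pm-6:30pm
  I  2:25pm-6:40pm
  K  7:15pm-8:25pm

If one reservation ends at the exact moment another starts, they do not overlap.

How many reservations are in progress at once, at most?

Sort all start/end points and keep a running count:
8:45am start F → 1
10:05am start H → 2
10:40am start G → 3
12:35pm end F → 2
12:45pm end G → 1
2:00pm end H → 0
2:00pm start J → 1
2:25pm start I → 2
6:30pm end J → 1
6:40pm end I → 0
7:15pm start K → 1
8:25pm end K → 0
Peak is 3, at 10:40am (F, G, H).

3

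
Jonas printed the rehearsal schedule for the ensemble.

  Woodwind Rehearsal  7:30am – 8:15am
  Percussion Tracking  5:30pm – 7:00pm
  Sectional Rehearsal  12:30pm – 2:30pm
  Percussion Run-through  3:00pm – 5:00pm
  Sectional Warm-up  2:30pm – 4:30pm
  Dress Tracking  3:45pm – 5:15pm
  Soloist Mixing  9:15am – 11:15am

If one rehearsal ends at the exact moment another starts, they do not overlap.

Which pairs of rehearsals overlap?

Sorted by start: Woodwind Rehearsal, Soloist Mixing, Sectional Rehearsal, Sectional Warm-up, Percussion Run-through, Dress Tracking, Percussion Tracking.
Soloist Mixing starts after Woodwind Rehearsal ends — done with Woodwind Rehearsal.
Sectional Rehearsal starts after Soloist Mixing ends — done with Soloist Mixing.
Sectional Warm-up starts exactly when Sectional Rehearsal ends (back-to-back, no overlap) — done with Sectional Rehearsal.
Percussion Run-through starts before Sectional Warm-up ends → Sectional Warm-up and Percussion Run-through overlap.
Dress Tracking starts before Sectional Warm-up ends → Sectional Warm-up and Dress Tracking overlap.
Percussion Tracking starts after Sectional Warm-up ends.
Dress Tracking starts before Percussion Run-through ends → Percussion Run-through and Dress Tracking overlap.
Percussion Tracking starts after Percussion Run-through ends.
Percussion Tracking starts after Dress Tracking ends.

Dress Tracking & Percussion Run-through, Dress Tracking & Sectional Warm-up, Percussion Run-through & Sectional Warm-up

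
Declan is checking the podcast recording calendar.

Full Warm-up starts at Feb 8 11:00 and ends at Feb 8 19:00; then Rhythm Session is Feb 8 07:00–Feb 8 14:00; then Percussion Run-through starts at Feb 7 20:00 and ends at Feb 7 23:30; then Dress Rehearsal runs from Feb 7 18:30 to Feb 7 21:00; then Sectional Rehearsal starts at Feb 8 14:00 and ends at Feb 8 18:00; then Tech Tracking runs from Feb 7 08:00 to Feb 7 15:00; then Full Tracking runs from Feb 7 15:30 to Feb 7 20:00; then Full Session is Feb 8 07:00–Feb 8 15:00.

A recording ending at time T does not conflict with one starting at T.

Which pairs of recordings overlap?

Dress Rehearsal & Full Tracking, Dress Rehearsal & Percussion Run-through, Full Session & Full Warm-up, Full Session & Rhythm Session, Full Session & Sectional Rehearsal, Full Warm-up & Rhythm Session, Full Warm-up & Sectional Rehearsal

Sorted by start: Tech Tracking, Full Tracking, Dress Rehearsal, Percussion Run-through, Rhythm Session, Full Session, Full Warm-up, Sectional Rehearsal.
Full Tracking starts after Tech Tracking ends, so Tech Tracking has no further overlaps.
Dress Rehearsal starts before Full Tracking ends → Full Tracking and Dress Rehearsal overlap.
Percussion Run-through starts exactly when Full Tracking ends (back-to-back, no overlap), so Full Tracking has no further overlaps.
Percussion Run-through starts before Dress Rehearsal ends → Dress Rehearsal and Percussion Run-through overlap.
Rhythm Session starts after Dress Rehearsal ends, so Dress Rehearsal has no further overlaps.
Rhythm Session starts after Percussion Run-through ends, so Percussion Run-through has no further overlaps.
Full Session starts before Rhythm Session ends → Rhythm Session and Full Session overlap.
Full Warm-up starts before Rhythm Session ends → Rhythm Session and Full Warm-up overlap.
Sectional Rehearsal starts exactly when Rhythm Session ends (back-to-back, no overlap).
Full Warm-up starts before Full Session ends → Full Session and Full Warm-up overlap.
Sectional Rehearsal starts before Full Session ends → Full Session and Sectional Rehearsal overlap.
Sectional Rehearsal starts before Full Warm-up ends → Full Warm-up and Sectional Rehearsal overlap.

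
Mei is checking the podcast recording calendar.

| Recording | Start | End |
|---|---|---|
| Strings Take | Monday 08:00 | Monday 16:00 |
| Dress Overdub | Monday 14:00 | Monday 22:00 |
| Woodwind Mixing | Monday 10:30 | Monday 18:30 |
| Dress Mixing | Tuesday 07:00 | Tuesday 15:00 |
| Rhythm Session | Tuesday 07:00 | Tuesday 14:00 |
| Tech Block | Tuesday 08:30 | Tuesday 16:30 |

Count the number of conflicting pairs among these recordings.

Check each pair: they overlap iff neither finishes before the other starts.
Sorted by start: Strings Take, Woodwind Mixing, Dress Overdub, Dress Mixing, Rhythm Session, Tech Block.
Woodwind Mixing starts before Strings Take ends → Strings Take and Woodwind Mixing overlap.
Dress Overdub starts before Strings Take ends → Strings Take and Dress Overdub overlap.
Dress Mixing starts after Strings Take ends; Strings Take is clear from here.
Dress Overdub starts before Woodwind Mixing ends → Woodwind Mixing and Dress Overdub overlap.
Dress Mixing starts after Woodwind Mixing ends; Woodwind Mixing is clear from here.
Dress Mixing starts after Dress Overdub ends; Dress Overdub is clear from here.
Rhythm Session starts before Dress Mixing ends → Dress Mixing and Rhythm Session overlap.
Tech Block starts before Dress Mixing ends → Dress Mixing and Tech Block overlap.
Tech Block starts before Rhythm Session ends → Rhythm Session and Tech Block overlap.
Overlapping pairs: Dress Mixing & Rhythm Session, Dress Mixing & Tech Block, Dress Overdub & Strings Take, Dress Overdub & Woodwind Mixing, Rhythm Session & Tech Block, Strings Take & Woodwind Mixing — 6 in total.

6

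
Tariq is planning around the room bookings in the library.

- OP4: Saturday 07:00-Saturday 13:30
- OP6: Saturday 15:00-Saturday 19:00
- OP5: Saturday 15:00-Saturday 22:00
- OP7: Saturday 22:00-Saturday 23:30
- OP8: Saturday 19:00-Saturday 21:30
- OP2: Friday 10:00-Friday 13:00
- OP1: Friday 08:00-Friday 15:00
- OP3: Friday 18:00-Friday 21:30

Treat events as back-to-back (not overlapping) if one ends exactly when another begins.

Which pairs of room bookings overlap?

Sorted by start: OP1, OP2, OP3, OP4, OP5, OP6, OP8, OP7.
OP2 starts before OP1 ends → OP1 and OP2 overlap.
OP3 starts after OP1 ends, so OP1 has no further overlaps.
OP3 starts after OP2 ends, so OP2 has no further overlaps.
OP4 starts after OP3 ends, so OP3 has no further overlaps.
OP5 starts after OP4 ends, so OP4 has no further overlaps.
OP6 starts before OP5 ends → OP5 and OP6 overlap.
OP8 starts before OP5 ends → OP5 and OP8 overlap.
OP7 starts exactly when OP5 ends (back-to-back, no overlap).
OP8 starts exactly when OP6 ends (back-to-back, no overlap), so OP6 has no further overlaps.
OP7 starts after OP8 ends.

OP1 & OP2, OP5 & OP6, OP5 & OP8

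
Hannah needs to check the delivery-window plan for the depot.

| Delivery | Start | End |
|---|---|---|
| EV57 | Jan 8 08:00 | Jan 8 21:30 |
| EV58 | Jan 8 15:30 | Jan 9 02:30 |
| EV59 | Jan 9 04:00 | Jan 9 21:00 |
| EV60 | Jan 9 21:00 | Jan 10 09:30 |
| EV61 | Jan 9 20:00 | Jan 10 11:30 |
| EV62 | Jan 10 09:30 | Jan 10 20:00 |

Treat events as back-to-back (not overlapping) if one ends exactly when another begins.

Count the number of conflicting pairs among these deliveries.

4

Sorted by start: EV57, EV58, EV59, EV61, EV60, EV62.
EV58 starts before EV57 ends → EV57 and EV58 overlap.
EV59 starts after EV57 ends; EV57 is clear from here.
EV59 starts after EV58 ends; EV58 is clear from here.
EV61 starts before EV59 ends → EV59 and EV61 overlap.
EV60 starts exactly when EV59 ends (back-to-back, no overlap); EV59 is clear from here.
EV60 starts before EV61 ends → EV61 and EV60 overlap.
EV62 starts before EV61 ends → EV61 and EV62 overlap.
EV62 starts exactly when EV60 ends (back-to-back, no overlap).
Overlapping pairs: EV57 & EV58, EV59 & EV61, EV60 & EV61, EV61 & EV62 — 4 in total.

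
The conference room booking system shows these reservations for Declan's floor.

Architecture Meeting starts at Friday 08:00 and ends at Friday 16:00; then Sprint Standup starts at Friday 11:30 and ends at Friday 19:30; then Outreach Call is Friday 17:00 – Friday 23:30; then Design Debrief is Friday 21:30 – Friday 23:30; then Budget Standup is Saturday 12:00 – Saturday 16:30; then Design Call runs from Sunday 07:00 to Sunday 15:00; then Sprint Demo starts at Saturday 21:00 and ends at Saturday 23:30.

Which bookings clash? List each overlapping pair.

Check each pair: they overlap iff neither finishes before the other starts.
Sorted by start: Architecture Meeting, Sprint Standup, Outreach Call, Design Debrief, Budget Standup, Sprint Demo, Design Call.
Sprint Standup starts before Architecture Meeting ends → Architecture Meeting and Sprint Standup overlap.
Outreach Call starts after Architecture Meeting ends, so Architecture Meeting has no further overlaps.
Outreach Call starts before Sprint Standup ends → Sprint Standup and Outreach Call overlap.
Design Debrief starts after Sprint Standup ends, so Sprint Standup has no further overlaps.
Design Debrief starts before Outreach Call ends → Outreach Call and Design Debrief overlap.
Budget Standup starts after Outreach Call ends, so Outreach Call has no further overlaps.
Budget Standup starts after Design Debrief ends, so Design Debrief has no further overlaps.
Sprint Demo starts after Budget Standup ends, so Budget Standup has no further overlaps.
Design Call starts after Sprint Demo ends.

Architecture Meeting & Sprint Standup, Design Debrief & Outreach Call, Outreach Call & Sprint Standup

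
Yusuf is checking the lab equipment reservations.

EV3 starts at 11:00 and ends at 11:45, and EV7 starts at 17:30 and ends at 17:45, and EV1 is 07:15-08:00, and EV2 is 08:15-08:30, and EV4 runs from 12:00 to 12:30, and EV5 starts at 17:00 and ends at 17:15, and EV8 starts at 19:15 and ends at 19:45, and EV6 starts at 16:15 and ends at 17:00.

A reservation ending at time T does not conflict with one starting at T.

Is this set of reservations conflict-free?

Sorted by start: EV1, EV2, EV3, EV4, EV6, EV5, EV7, EV8.
EV2 starts after EV1 ends; EV1 is clear from here.
EV3 starts after EV2 ends; EV2 is clear from here.
EV4 starts after EV3 ends; EV3 is clear from here.
EV6 starts after EV4 ends; EV4 is clear from here.
EV5 starts exactly when EV6 ends (back-to-back, no overlap); EV6 is clear from here.
EV7 starts after EV5 ends; EV5 is clear from here.
EV8 starts after EV7 ends.
Every pair is clear; the schedule has no overlaps.

Yes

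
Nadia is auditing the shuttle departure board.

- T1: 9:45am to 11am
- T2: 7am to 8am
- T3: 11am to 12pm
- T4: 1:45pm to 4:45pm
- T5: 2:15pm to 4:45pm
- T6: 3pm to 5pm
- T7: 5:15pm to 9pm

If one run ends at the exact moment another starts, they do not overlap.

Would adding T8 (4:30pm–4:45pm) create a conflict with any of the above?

T2: ends 8am at or before T8 starts 4:30pm → clear.
T1: ends 11am at or before T8 starts 4:30pm → clear.
T3: ends 12pm at or before T8 starts 4:30pm → clear.
T4: starts 1:45pm before T8 ends 4:45pm, and ends 4:45pm after T8 starts 4:30pm → overlap.
T5: starts 2:15pm before T8 ends 4:45pm, and ends 4:45pm after T8 starts 4:30pm → overlap.
T6: starts 3pm before T8 ends 4:45pm, and ends 5pm after T8 starts 4:30pm → overlap.
T7: starts 5:15pm at or after T8 ends 4:45pm → clear.
T8 overlaps T4, T5, T6.

Yes — it overlaps T4, T5, T6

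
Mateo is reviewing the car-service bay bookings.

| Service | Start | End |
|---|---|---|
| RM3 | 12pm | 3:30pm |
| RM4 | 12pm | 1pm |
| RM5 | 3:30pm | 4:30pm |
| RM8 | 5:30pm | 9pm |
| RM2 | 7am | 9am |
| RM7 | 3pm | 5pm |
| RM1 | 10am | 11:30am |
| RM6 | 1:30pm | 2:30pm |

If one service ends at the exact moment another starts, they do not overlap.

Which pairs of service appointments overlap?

Sorted by start: RM2, RM1, RM3, RM4, RM6, RM7, RM5, RM8.
RM1 starts after RM2 ends, so nothing later overlaps RM2 either.
RM3 starts after RM1 ends, so nothing later overlaps RM1 either.
RM4 starts before RM3 ends → RM3 and RM4 overlap.
RM6 starts before RM3 ends → RM3 and RM6 overlap.
RM7 starts before RM3 ends → RM3 and RM7 overlap.
RM5 starts exactly when RM3 ends (back-to-back, no overlap), so nothing later overlaps RM3 either.
RM6 starts after RM4 ends, so nothing later overlaps RM4 either.
RM7 starts after RM6 ends, so nothing later overlaps RM6 either.
RM5 starts before RM7 ends → RM7 and RM5 overlap.
RM8 starts after RM7 ends.
RM8 starts after RM5 ends.

RM3 & RM4, RM3 & RM6, RM3 & RM7, RM5 & RM7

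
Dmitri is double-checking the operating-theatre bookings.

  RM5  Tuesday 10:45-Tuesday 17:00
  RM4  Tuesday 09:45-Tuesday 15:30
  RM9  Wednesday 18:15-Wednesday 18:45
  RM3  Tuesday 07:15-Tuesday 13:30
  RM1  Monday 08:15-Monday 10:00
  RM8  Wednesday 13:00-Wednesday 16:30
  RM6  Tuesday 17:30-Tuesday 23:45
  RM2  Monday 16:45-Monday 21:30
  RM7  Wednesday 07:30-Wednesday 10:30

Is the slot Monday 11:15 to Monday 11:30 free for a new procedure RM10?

RM1: ends Monday 10:00 at or before RM10 starts Monday 11:15 → clear.
RM2: starts Monday 16:45 at or after RM10 ends Monday 11:30 → clear.
RM3: starts Tuesday 07:15 at or after RM10 ends Monday 11:30 → clear.
RM4: starts Tuesday 09:45 at or after RM10 ends Monday 11:30 → clear.
RM5: starts Tuesday 10:45 at or after RM10 ends Monday 11:30 → clear.
RM6: starts Tuesday 17:30 at or after RM10 ends Monday 11:30 → clear.
RM7: starts Wednesday 07:30 at or after RM10 ends Monday 11:30 → clear.
RM8: starts Wednesday 13:00 at or after RM10 ends Monday 11:30 → clear.
RM9: starts Wednesday 18:15 at or after RM10 ends Monday 11:30 → clear.

Yes — the slot is free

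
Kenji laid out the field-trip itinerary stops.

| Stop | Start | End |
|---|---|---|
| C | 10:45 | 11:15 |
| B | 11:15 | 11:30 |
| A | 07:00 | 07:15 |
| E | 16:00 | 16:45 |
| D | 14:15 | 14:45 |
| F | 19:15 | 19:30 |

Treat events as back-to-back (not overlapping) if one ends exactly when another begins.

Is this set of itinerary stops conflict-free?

Yes

Two intervals overlap when each starts before the other ends.
Sorted by start: A, C, B, D, E, F.
C starts after A ends, so nothing later overlaps A either.
B starts exactly when C ends (back-to-back, no overlap), so nothing later overlaps C either.
D starts after B ends, so nothing later overlaps B either.
E starts after D ends, so nothing later overlaps D either.
F starts after E ends.
Every pair is clear; the schedule has no overlaps.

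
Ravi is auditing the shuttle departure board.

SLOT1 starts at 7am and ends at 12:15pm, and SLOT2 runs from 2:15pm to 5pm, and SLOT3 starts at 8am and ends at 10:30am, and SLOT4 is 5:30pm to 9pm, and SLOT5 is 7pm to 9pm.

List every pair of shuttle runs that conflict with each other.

SLOT1 & SLOT3, SLOT4 & SLOT5

Sorted by start: SLOT1, SLOT3, SLOT2, SLOT4, SLOT5.
SLOT3 starts before SLOT1 ends → SLOT1 and SLOT3 overlap.
SLOT2 starts after SLOT1 ends; SLOT1 is clear from here.
SLOT2 starts after SLOT3 ends; SLOT3 is clear from here.
SLOT4 starts after SLOT2 ends; SLOT2 is clear from here.
SLOT5 starts before SLOT4 ends → SLOT4 and SLOT5 overlap.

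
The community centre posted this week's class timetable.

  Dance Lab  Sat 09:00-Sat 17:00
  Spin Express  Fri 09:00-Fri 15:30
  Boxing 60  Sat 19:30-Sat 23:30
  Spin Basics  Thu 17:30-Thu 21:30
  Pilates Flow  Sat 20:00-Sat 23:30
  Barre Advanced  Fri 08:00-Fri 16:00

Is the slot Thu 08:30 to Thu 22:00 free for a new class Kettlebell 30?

No — it overlaps Spin Basics

Spin Basics: starts Thu 17:30 before Kettlebell 30 ends Thu 22:00, and ends Thu 21:30 after Kettlebell 30 starts Thu 08:30 → overlap.
Barre Advanced: starts Fri 08:00 at or after Kettlebell 30 ends Thu 22:00 → clear.
Spin Express: starts Fri 09:00 at or after Kettlebell 30 ends Thu 22:00 → clear.
Dance Lab: starts Sat 09:00 at or after Kettlebell 30 ends Thu 22:00 → clear.
Boxing 60: starts Sat 19:30 at or after Kettlebell 30 ends Thu 22:00 → clear.
Pilates Flow: starts Sat 20:00 at or after Kettlebell 30 ends Thu 22:00 → clear.
Kettlebell 30 overlaps Spin Basics.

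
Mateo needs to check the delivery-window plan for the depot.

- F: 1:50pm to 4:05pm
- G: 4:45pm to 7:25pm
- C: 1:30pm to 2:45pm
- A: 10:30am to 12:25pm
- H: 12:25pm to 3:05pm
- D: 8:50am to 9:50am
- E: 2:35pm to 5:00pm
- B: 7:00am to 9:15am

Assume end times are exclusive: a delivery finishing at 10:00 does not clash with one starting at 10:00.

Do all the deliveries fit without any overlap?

Two intervals overlap when each starts before the other ends.
Sorted by start: B, D, A, H, C, F, E, G.
D starts before B ends → B and D overlap.
That's a conflict, so the schedule is not conflict-free.

No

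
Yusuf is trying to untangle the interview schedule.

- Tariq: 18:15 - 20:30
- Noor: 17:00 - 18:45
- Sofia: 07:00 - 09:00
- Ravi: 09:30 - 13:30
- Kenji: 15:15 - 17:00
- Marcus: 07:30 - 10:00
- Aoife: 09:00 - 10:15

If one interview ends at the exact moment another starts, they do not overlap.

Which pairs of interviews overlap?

Aoife & Marcus, Aoife & Ravi, Marcus & Ravi, Marcus & Sofia, Noor & Tariq

Sorted by start: Sofia, Marcus, Aoife, Ravi, Kenji, Noor, Tariq.
Marcus starts before Sofia ends → Sofia and Marcus overlap.
Aoife starts exactly when Sofia ends (back-to-back, no overlap) — done with Sofia.
Aoife starts before Marcus ends → Marcus and Aoife overlap.
Ravi starts before Marcus ends → Marcus and Ravi overlap.
Kenji starts after Marcus ends — done with Marcus.
Ravi starts before Aoife ends → Aoife and Ravi overlap.
Kenji starts after Aoife ends — done with Aoife.
Kenji starts after Ravi ends — done with Ravi.
Noor starts exactly when Kenji ends (back-to-back, no overlap) — done with Kenji.
Tariq starts before Noor ends → Noor and Tariq overlap.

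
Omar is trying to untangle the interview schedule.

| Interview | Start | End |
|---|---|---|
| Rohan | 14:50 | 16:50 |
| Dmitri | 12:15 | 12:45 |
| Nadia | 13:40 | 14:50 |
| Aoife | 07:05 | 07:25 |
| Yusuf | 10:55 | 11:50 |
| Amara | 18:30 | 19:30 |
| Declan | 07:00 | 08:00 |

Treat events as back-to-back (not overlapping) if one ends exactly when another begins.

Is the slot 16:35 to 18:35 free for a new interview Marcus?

No — it overlaps Amara, Rohan

Declan: ends 08:00 at or before Marcus starts 16:35 → clear.
Aoife: ends 07:25 at or before Marcus starts 16:35 → clear.
Yusuf: ends 11:50 at or before Marcus starts 16:35 → clear.
Dmitri: ends 12:45 at or before Marcus starts 16:35 → clear.
Nadia: ends 14:50 at or before Marcus starts 16:35 → clear.
Rohan: starts 14:50 before Marcus ends 18:35, and ends 16:50 after Marcus starts 16:35 → overlap.
Amara: starts 18:30 before Marcus ends 18:35, and ends 19:30 after Marcus starts 16:35 → overlap.
Marcus overlaps Amara, Rohan.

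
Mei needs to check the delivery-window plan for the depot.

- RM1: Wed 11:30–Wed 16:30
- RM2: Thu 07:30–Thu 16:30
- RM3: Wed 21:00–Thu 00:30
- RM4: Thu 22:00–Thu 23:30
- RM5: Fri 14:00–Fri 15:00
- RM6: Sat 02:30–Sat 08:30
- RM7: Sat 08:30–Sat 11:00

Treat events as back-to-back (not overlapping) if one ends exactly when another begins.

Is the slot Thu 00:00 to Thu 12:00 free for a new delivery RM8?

RM1: ends Wed 16:30 at or before RM8 starts Thu 00:00 → clear.
RM3: starts Wed 21:00 before RM8 ends Thu 12:00, and ends Thu 00:30 after RM8 starts Thu 00:00 → overlap.
RM2: starts Thu 07:30 before RM8 ends Thu 12:00, and ends Thu 16:30 after RM8 starts Thu 00:00 → overlap.
RM4: starts Thu 22:00 at or after RM8 ends Thu 12:00 → clear.
RM5: starts Fri 14:00 at or after RM8 ends Thu 12:00 → clear.
RM6: starts Sat 02:30 at or after RM8 ends Thu 12:00 → clear.
RM7: starts Sat 08:30 at or after RM8 ends Thu 12:00 → clear.
RM8 overlaps RM2, RM3.

No — it overlaps RM2, RM3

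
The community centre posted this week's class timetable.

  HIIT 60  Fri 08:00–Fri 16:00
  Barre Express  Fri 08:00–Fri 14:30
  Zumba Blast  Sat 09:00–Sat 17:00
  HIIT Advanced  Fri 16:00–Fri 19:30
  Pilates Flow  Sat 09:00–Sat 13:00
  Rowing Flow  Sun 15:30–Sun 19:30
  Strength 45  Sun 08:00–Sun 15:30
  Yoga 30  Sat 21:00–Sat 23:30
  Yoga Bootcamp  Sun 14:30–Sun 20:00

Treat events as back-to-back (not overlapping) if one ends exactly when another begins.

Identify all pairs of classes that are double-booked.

Barre Express & HIIT 60, Pilates Flow & Zumba Blast, Rowing Flow & Yoga Bootcamp, Strength 45 & Yoga Bootcamp

Two intervals overlap when each starts before the other ends.
Sorted by start: HIIT 60, Barre Express, HIIT Advanced, Zumba Blast, Pilates Flow, Yoga 30, Strength 45, Yoga Bootcamp, Rowing Flow.
Barre Express starts before HIIT 60 ends → HIIT 60 and Barre Express overlap.
HIIT Advanced starts exactly when HIIT 60 ends (back-to-back, no overlap) — done with HIIT 60.
HIIT Advanced starts after Barre Express ends — done with Barre Express.
Zumba Blast starts after HIIT Advanced ends — done with HIIT Advanced.
Pilates Flow starts before Zumba Blast ends → Zumba Blast and Pilates Flow overlap.
Yoga 30 starts after Zumba Blast ends — done with Zumba Blast.
Yoga 30 starts after Pilates Flow ends — done with Pilates Flow.
Strength 45 starts after Yoga 30 ends — done with Yoga 30.
Yoga Bootcamp starts before Strength 45 ends → Strength 45 and Yoga Bootcamp overlap.
Rowing Flow starts exactly when Strength 45 ends (back-to-back, no overlap).
Rowing Flow starts before Yoga Bootcamp ends → Yoga Bootcamp and Rowing Flow overlap.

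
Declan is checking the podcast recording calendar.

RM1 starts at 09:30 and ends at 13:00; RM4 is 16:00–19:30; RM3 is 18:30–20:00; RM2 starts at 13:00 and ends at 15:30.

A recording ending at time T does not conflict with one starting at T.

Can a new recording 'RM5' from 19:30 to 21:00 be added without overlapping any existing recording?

No — it overlaps RM3

RM1: ends 13:00 at or before RM5 starts 19:30 → clear.
RM2: ends 15:30 at or before RM5 starts 19:30 → clear.
RM4: ends 19:30 at or before RM5 starts 19:30 → clear.
RM3: starts 18:30 before RM5 ends 21:00, and ends 20:00 after RM5 starts 19:30 → overlap.
RM5 overlaps RM3.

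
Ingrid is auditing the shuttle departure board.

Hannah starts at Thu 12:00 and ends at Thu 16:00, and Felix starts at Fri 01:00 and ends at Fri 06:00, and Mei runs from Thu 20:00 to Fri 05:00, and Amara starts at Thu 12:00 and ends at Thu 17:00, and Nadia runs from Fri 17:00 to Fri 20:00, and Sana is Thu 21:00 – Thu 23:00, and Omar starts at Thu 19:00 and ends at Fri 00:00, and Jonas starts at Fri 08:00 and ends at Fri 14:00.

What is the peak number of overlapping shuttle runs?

3

Sort all start/end points and keep a running count:
Thu 12:00 start Amara → 1
Thu 12:00 start Hannah → 2
Thu 16:00 end Hannah → 1
Thu 17:00 end Amara → 0
Thu 19:00 start Omar → 1
Thu 20:00 start Mei → 2
Thu 21:00 start Sana → 3
Thu 23:00 end Sana → 2
Fri 00:00 end Omar → 1
Fri 01:00 start Felix → 2
Fri 05:00 end Mei → 1
Fri 06:00 end Felix → 0
Fri 08:00 start Jonas → 1
Fri 14:00 end Jonas → 0
Fri 17:00 start Nadia → 1
Fri 20:00 end Nadia → 0
Peak is 3, at Thu 21:00 (Mei, Omar, Sana).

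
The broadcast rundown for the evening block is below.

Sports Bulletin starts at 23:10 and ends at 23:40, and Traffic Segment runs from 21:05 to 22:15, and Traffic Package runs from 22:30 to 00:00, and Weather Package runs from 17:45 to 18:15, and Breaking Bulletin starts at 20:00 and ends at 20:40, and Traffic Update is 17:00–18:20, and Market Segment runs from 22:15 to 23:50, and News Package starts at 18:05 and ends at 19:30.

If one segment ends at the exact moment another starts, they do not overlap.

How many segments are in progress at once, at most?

3

Sort all start/end points and keep a running count:
17:00 start Traffic Update → 1
17:45 start Weather Package → 2
18:05 start News Package → 3
18:15 end Weather Package → 2
18:20 end Traffic Update → 1
19:30 end News Package → 0
20:00 start Breaking Bulletin → 1
20:40 end Breaking Bulletin → 0
21:05 start Traffic Segment → 1
22:15 end Traffic Segment → 0
22:15 start Market Segment → 1
22:30 start Traffic Package → 2
23:10 start Sports Bulletin → 3
23:40 end Sports Bulletin → 2
23:50 end Market Segment → 1
00:00 end Traffic Package → 0
Peak is 3, at 18:05 (News Package, Traffic Update, Weather Package).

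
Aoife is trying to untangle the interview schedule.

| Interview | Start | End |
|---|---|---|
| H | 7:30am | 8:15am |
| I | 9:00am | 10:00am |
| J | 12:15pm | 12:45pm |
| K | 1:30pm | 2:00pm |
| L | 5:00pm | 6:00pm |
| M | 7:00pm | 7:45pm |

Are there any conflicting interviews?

Two intervals overlap when each starts before the other ends.
Sorted by start: H, I, J, K, L, M.
I starts after H ends; H is clear from here.
J starts after I ends; I is clear from here.
K starts after J ends; J is clear from here.
L starts after K ends; K is clear from here.
M starts after L ends.
Every pair is clear; the schedule has no overlaps.

No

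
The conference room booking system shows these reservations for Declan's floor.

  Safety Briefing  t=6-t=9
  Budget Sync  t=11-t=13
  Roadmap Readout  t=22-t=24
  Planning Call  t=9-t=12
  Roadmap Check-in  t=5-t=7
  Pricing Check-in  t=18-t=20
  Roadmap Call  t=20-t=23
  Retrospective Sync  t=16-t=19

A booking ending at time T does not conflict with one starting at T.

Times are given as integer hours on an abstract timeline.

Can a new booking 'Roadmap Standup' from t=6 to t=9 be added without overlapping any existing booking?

No — it overlaps Roadmap Check-in, Safety Briefing

Roadmap Check-in: starts t=5 before Roadmap Standup ends t=9, and ends t=7 after Roadmap Standup starts t=6 → overlap.
Safety Briefing: starts t=6 before Roadmap Standup ends t=9, and ends t=9 after Roadmap Standup starts t=6 → overlap.
Planning Call: starts t=9 at or after Roadmap Standup ends t=9 → clear.
Budget Sync: starts t=11 at or after Roadmap Standup ends t=9 → clear.
Retrospective Sync: starts t=16 at or after Roadmap Standup ends t=9 → clear.
Pricing Check-in: starts t=18 at or after Roadmap Standup ends t=9 → clear.
Roadmap Call: starts t=20 at or after Roadmap Standup ends t=9 → clear.
Roadmap Readout: starts t=22 at or after Roadmap Standup ends t=9 → clear.
Roadmap Standup overlaps Roadmap Check-in, Safety Briefing.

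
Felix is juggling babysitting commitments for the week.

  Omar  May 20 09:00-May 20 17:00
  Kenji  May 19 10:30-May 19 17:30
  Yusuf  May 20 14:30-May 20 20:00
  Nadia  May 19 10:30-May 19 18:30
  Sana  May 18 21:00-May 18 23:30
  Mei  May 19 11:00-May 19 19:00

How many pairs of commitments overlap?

Sorted by start: Sana, Kenji, Nadia, Mei, Omar, Yusuf.
Kenji starts after Sana ends; Sana is clear from here.
Nadia starts before Kenji ends → Kenji and Nadia overlap.
Mei starts before Kenji ends → Kenji and Mei overlap.
Omar starts after Kenji ends; Kenji is clear from here.
Mei starts before Nadia ends → Nadia and Mei overlap.
Omar starts after Nadia ends; Nadia is clear from here.
Omar starts after Mei ends; Mei is clear from here.
Yusuf starts before Omar ends → Omar and Yusuf overlap.
Overlapping pairs: Kenji & Mei, Kenji & Nadia, Mei & Nadia, Omar & Yusuf — 4 in total.

4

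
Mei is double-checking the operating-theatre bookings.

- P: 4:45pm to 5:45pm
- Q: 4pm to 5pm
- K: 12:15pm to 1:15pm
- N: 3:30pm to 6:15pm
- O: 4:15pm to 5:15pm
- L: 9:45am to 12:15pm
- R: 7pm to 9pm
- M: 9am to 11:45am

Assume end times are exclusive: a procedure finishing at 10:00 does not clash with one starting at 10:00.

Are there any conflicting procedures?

Sorted by start: M, L, K, N, Q, O, P, R.
L starts before M ends → M and L overlap.
That's a conflict, so the schedule is not conflict-free.

Yes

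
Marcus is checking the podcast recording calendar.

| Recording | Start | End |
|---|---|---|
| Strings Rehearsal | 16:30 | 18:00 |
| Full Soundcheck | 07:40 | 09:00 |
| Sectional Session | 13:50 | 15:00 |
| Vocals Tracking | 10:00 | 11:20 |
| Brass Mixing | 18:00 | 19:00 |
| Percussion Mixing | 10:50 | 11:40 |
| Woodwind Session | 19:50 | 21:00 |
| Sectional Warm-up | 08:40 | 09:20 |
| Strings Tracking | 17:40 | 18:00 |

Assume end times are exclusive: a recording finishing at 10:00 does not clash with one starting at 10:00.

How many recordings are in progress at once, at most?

Sweep the timeline, counting +1 at each start and −1 at each end (ends before starts at a tie):
07:40 start Full Soundcheck → 1
08:40 start Sectional Warm-up → 2
09:00 end Full Soundcheck → 1
09:20 end Sectional Warm-up → 0
10:00 start Vocals Tracking → 1
10:50 start Percussion Mixing → 2
11:20 end Vocals Tracking → 1
11:40 end Percussion Mixing → 0
13:50 start Sectional Session → 1
15:00 end Sectional Session → 0
16:30 start Strings Rehearsal → 1
17:40 start Strings Tracking → 2
18:00 end Strings Rehearsal → 1
18:00 end Strings Tracking → 0
18:00 start Brass Mixing → 1
19:00 end Brass Mixing → 0
19:50 start Woodwind Session → 1
21:00 end Woodwind Session → 0
Peak is 2, at 08:40 (Full Soundcheck, Sectional Warm-up).

2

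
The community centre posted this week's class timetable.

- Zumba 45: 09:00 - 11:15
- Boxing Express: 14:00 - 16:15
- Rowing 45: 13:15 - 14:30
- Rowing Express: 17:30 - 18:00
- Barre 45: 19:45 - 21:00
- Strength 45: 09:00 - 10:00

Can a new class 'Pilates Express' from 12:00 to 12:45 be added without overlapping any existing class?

Yes — the slot is free

Zumba 45: ends 11:15 at or before Pilates Express starts 12:00 → clear.
Strength 45: ends 10:00 at or before Pilates Express starts 12:00 → clear.
Rowing 45: starts 13:15 at or after Pilates Express ends 12:45 → clear.
Boxing Express: starts 14:00 at or after Pilates Express ends 12:45 → clear.
Rowing Express: starts 17:30 at or after Pilates Express ends 12:45 → clear.
Barre 45: starts 19:45 at or after Pilates Express ends 12:45 → clear.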